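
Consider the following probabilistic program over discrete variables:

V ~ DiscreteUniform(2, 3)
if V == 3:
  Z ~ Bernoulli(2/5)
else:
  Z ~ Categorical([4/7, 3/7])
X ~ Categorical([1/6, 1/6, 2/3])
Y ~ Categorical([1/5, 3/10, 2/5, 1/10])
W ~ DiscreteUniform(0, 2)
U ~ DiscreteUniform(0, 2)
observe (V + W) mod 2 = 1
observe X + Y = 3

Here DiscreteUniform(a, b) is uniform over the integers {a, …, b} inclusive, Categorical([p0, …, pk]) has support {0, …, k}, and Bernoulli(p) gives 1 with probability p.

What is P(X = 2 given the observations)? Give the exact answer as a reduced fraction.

P(X = 2 | obs) = 12/17

Enumerate traces; 54 have nonzero weight after conditioning:
  (V=2, Z=0, X=0, Y=3, W=1, U=0) weight 1/1890
  (V=2, Z=0, X=0, Y=3, W=1, U=1) weight 1/1890
  (V=2, Z=0, X=0, Y=3, W=1, U=2) weight 1/1890
  (V=2, Z=0, X=1, Y=2, W=1, U=0) weight 2/945
  (V=2, Z=0, X=1, Y=2, W=1, U=1) weight 2/945
  (V=2, Z=0, X=1, Y=2, W=1, U=2) weight 2/945
  (V=2, Z=0, X=2, Y=1, W=1, U=0) weight 2/315
  (V=2, Z=0, X=2, Y=1, W=1, U=1) weight 2/315
  … 46 more
Group by X:
  weight(X=0) = 1/120
  weight(X=1) = 1/30
  weight(X=2) = 1/10
Total weight = 1/120 + 1/30 + 1/10 = 17/120
P(X=0 | obs) = 1/120 / 17/120 = 1/17
P(X=1 | obs) = 1/30 / 17/120 = 4/17
P(X=2 | obs) = 1/10 / 17/120 = 12/17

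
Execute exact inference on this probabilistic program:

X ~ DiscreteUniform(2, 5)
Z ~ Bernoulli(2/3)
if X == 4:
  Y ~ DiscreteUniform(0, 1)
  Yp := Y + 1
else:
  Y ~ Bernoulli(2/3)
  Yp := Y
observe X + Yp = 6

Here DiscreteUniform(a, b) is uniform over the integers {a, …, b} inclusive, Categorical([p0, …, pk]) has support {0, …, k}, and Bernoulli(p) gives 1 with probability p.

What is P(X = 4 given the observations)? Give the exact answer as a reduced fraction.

Enumerate traces; 4 have nonzero weight after conditioning:
  (X=4, Z=0, Y=1) weight 1/24
  (X=4, Z=1, Y=1) weight 1/12
  (X=5, Z=0, Y=1) weight 1/18
  (X=5, Z=1, Y=1) weight 1/9
Group by X:
  weight(X=4) = 1/8
  weight(X=5) = 1/6
Total weight = 1/8 + 1/6 = 7/24
P(X=4 | obs) = 1/8 / 7/24 = 3/7
P(X=5 | obs) = 1/6 / 7/24 = 4/7

P(X = 4 | obs) = 3/7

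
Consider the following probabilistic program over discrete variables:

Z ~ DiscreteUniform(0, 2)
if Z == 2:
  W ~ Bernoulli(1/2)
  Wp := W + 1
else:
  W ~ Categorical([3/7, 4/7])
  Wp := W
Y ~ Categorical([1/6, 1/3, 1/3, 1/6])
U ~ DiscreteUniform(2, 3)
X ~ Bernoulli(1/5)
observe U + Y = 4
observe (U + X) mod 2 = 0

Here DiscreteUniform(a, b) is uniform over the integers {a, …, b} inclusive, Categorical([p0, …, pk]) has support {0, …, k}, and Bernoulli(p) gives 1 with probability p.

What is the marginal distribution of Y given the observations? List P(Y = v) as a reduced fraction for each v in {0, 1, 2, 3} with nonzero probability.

Enumerate traces; 12 have nonzero weight after conditioning:
  (Z=0, W=0, Y=1, U=3, X=1) weight 1/210
  (Z=0, W=0, Y=2, U=2, X=0) weight 2/105
  (Z=0, W=1, Y=1, U=3, X=1) weight 2/315
  (Z=0, W=1, Y=2, U=2, X=0) weight 8/315
  (Z=1, W=0, Y=1, U=3, X=1) weight 1/210
  (Z=1, W=0, Y=2, U=2, X=0) weight 2/105
  (Z=1, W=1, Y=1, U=3, X=1) weight 2/315
  (Z=1, W=1, Y=2, U=2, X=0) weight 8/315
  … 4 more
Group by Y:
  weight(Y=1) = 1/30
  weight(Y=2) = 2/15
Total weight = 1/30 + 2/15 = 1/6
P(Y=1 | obs) = 1/30 / 1/6 = 1/5
P(Y=2 | obs) = 2/15 / 1/6 = 4/5

P(Y=1) = 1/5, P(Y=2) = 4/5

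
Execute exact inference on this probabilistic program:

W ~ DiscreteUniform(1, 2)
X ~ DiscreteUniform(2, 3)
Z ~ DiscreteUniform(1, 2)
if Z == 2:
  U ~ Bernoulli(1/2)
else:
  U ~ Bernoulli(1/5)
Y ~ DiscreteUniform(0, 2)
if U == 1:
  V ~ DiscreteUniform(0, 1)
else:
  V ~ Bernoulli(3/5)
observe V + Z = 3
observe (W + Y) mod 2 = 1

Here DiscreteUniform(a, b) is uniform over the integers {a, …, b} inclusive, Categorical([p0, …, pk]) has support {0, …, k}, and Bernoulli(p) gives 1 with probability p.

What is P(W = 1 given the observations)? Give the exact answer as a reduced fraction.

Enumerate traces; 12 have nonzero weight after conditioning:
  (W=1, X=2, Z=2, U=0, Y=0, V=1) weight 1/80
  (W=1, X=2, Z=2, U=0, Y=2, V=1) weight 1/80
  (W=1, X=2, Z=2, U=1, Y=0, V=1) weight 1/96
  (W=1, X=2, Z=2, U=1, Y=2, V=1) weight 1/96
  (W=1, X=3, Z=2, U=0, Y=0, V=1) weight 1/80
  (W=1, X=3, Z=2, U=0, Y=2, V=1) weight 1/80
  (W=1, X=3, Z=2, U=1, Y=0, V=1) weight 1/96
  (W=1, X=3, Z=2, U=1, Y=2, V=1) weight 1/96
  (W=2, X=2, Z=2, U=0, Y=1, V=1) weight 1/80
  … 3 more
Group by W:
  weight(W=1) = 11/120
  weight(W=2) = 11/240
Total weight = 11/120 + 11/240 = 11/80
P(W=1 | obs) = 11/120 / 11/80 = 2/3
P(W=2 | obs) = 11/240 / 11/80 = 1/3

P(W = 1 | obs) = 2/3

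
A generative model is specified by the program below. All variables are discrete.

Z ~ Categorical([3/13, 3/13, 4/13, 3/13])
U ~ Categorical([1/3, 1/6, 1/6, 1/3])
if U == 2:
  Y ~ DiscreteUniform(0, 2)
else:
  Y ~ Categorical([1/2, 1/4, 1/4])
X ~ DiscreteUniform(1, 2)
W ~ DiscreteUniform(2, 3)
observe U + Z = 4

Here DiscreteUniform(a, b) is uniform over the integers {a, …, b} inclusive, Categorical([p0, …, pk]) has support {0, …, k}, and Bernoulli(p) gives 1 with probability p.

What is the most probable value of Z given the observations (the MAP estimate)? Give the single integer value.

Enumerate traces; 36 have nonzero weight after conditioning:
  (Z=1, U=3, Y=0, X=1, W=2) weight 1/104
  (Z=1, U=3, Y=0, X=1, W=3) weight 1/104
  (Z=1, U=3, Y=0, X=2, W=2) weight 1/104
  (Z=1, U=3, Y=0, X=2, W=3) weight 1/104
  (Z=1, U=3, Y=1, X=1, W=2) weight 1/208
  (Z=1, U=3, Y=1, X=1, W=3) weight 1/208
  (Z=1, U=3, Y=1, X=2, W=2) weight 1/208
  (Z=1, U=3, Y=1, X=2, W=3) weight 1/208
  (Z=2, U=2, Y=0, X=1, W=2) weight 1/234
  (Z=3, U=1, Y=0, X=1, W=2) weight 1/208
  … 26 more
Group by Z:
  weight(Z=1) = 1/13
  weight(Z=2) = 2/39
  weight(Z=3) = 1/26
Total weight = 1/13 + 2/39 + 1/26 = 1/6
P(Z=1 | obs) = 1/13 / 1/6 = 6/13
P(Z=2 | obs) = 2/39 / 1/6 = 4/13
P(Z=3 | obs) = 1/26 / 1/6 = 3/13
argmax = 1

argmax_v P(Z = v | obs) = 1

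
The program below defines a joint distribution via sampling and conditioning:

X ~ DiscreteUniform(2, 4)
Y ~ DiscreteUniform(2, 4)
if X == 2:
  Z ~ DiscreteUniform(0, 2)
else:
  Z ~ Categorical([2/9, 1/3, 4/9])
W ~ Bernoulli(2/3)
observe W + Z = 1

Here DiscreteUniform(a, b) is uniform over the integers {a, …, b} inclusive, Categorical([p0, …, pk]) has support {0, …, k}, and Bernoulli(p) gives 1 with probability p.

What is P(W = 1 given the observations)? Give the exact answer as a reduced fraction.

P(W = 1 | obs) = 14/23

Enumerate traces; 18 have nonzero weight after conditioning:
  (X=2, Y=2, Z=0, W=1) weight 2/81
  (X=2, Y=2, Z=1, W=0) weight 1/81
  (X=2, Y=3, Z=0, W=1) weight 2/81
  (X=2, Y=3, Z=1, W=0) weight 1/81
  (X=2, Y=4, Z=0, W=1) weight 2/81
  (X=2, Y=4, Z=1, W=0) weight 1/81
  (X=3, Y=2, Z=0, W=1) weight 4/243
  (X=3, Y=2, Z=1, W=0) weight 1/81
  … 10 more
Group by W:
  weight(W=0) = 1/9
  weight(W=1) = 14/81
Total weight = 1/9 + 14/81 = 23/81
P(W=0 | obs) = 1/9 / 23/81 = 9/23
P(W=1 | obs) = 14/81 / 23/81 = 14/23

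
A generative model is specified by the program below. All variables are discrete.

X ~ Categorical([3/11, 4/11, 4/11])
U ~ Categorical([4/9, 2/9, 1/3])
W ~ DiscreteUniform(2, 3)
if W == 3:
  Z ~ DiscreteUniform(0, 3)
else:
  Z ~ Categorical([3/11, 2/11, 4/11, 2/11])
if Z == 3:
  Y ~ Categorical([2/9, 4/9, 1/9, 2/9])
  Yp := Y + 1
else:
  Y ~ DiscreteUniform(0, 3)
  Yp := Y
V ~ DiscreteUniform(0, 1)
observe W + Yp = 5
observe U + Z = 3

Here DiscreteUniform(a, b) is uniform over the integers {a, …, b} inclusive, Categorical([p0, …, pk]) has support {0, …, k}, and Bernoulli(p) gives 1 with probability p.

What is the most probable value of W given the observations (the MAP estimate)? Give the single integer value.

Enumerate traces; 36 have nonzero weight after conditioning:
  (X=0, U=0, W=2, Z=3, Y=2, V=0) weight 2/3267
  (X=0, U=0, W=2, Z=3, Y=2, V=1) weight 2/3267
  (X=0, U=0, W=3, Z=3, Y=1, V=0) weight 1/297
  (X=0, U=0, W=3, Z=3, Y=1, V=1) weight 1/297
  (X=0, U=1, W=2, Z=2, Y=3, V=0) weight 1/726
  (X=0, U=1, W=2, Z=2, Y=3, V=1) weight 1/726
  (X=0, U=1, W=3, Z=2, Y=2, V=0) weight 1/1056
  (X=0, U=1, W=3, Z=2, Y=2, V=1) weight 1/1056
  … 28 more
Group by W:
  weight(W=2) = 79/3564
  weight(W=3) = 109/2592
Total weight = 79/3564 + 109/2592 = 1831/28512
P(W=2 | obs) = 79/3564 / 1831/28512 = 632/1831
P(W=3 | obs) = 109/2592 / 1831/28512 = 1199/1831
argmax = 3

argmax_v P(W = v | obs) = 3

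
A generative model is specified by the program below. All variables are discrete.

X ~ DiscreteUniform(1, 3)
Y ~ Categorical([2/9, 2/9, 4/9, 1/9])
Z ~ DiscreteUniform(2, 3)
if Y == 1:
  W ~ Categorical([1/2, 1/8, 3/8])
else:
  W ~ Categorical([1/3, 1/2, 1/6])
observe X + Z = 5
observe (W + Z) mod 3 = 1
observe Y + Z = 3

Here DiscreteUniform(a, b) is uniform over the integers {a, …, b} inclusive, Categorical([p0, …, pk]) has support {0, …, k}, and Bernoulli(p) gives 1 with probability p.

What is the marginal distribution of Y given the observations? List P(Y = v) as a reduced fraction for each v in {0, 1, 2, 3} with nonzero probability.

P(Y=0) = 4/7, P(Y=1) = 3/7

Enumerate traces; 2 have nonzero weight after conditioning:
  (X=2, Y=0, Z=3, W=1) weight 1/54
  (X=3, Y=1, Z=2, W=2) weight 1/72
Group by Y:
  weight(Y=0) = 1/54
  weight(Y=1) = 1/72
Total weight = 1/54 + 1/72 = 7/216
P(Y=0 | obs) = 1/54 / 7/216 = 4/7
P(Y=1 | obs) = 1/72 / 7/216 = 3/7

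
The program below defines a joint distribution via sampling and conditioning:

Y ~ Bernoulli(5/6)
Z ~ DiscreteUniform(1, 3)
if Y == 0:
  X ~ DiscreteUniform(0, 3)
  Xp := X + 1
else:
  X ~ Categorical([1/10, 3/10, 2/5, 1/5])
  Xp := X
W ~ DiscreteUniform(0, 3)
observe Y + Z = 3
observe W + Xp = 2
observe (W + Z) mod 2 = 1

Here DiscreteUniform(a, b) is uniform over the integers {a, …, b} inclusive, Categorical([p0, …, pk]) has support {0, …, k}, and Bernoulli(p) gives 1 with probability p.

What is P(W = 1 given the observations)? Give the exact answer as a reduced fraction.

Enumerate traces; 2 have nonzero weight after conditioning:
  (Y=0, Z=3, X=1, W=0) weight 1/288
  (Y=1, Z=2, X=1, W=1) weight 1/48
Group by W:
  weight(W=0) = 1/288
  weight(W=1) = 1/48
Total weight = 1/288 + 1/48 = 7/288
P(W=0 | obs) = 1/288 / 7/288 = 1/7
P(W=1 | obs) = 1/48 / 7/288 = 6/7

P(W = 1 | obs) = 6/7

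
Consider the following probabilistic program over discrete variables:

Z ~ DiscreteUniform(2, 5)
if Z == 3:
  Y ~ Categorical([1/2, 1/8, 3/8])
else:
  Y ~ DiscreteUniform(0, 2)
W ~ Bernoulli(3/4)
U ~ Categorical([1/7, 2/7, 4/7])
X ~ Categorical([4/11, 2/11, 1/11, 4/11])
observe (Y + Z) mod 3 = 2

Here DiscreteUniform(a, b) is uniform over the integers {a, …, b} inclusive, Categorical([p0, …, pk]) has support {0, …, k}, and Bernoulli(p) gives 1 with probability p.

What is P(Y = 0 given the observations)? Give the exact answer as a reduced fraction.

Enumerate traces; 96 have nonzero weight after conditioning:
  (Z=2, Y=0, W=0, U=0, X=0) weight 1/924
  (Z=2, Y=0, W=0, U=0, X=1) weight 1/1848
  (Z=2, Y=0, W=0, U=0, X=2) weight 1/3696
  (Z=2, Y=0, W=0, U=0, X=3) weight 1/924
  (Z=2, Y=0, W=0, U=1, X=0) weight 1/462
  (Z=2, Y=0, W=0, U=1, X=1) weight 1/924
  (Z=2, Y=0, W=0, U=1, X=2) weight 1/1848
  (Z=2, Y=0, W=0, U=1, X=3) weight 1/462
  (Z=3, Y=2, W=0, U=0, X=0) weight 3/2464
  (Z=4, Y=1, W=0, U=0, X=0) weight 1/924
  … 86 more
Group by Y:
  weight(Y=0) = 1/6
  weight(Y=1) = 1/12
  weight(Y=2) = 3/32
Total weight = 1/6 + 1/12 + 3/32 = 11/32
P(Y=0 | obs) = 1/6 / 11/32 = 16/33
P(Y=1 | obs) = 1/12 / 11/32 = 8/33
P(Y=2 | obs) = 3/32 / 11/32 = 3/11

P(Y = 0 | obs) = 16/33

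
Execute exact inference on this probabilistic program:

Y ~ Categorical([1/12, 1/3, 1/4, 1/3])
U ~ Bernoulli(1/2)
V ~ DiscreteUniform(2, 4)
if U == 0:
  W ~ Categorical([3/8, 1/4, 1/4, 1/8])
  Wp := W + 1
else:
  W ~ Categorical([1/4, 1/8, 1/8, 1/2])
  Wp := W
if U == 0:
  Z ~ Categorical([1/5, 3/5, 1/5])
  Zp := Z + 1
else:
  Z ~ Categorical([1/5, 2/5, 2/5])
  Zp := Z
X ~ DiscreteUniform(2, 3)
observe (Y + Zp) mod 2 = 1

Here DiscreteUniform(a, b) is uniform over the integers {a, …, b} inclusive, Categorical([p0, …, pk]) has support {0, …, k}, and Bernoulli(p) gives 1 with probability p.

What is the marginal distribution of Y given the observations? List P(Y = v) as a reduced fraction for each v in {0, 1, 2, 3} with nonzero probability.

P(Y=0) = 1/16, P(Y=1) = 3/8, P(Y=2) = 3/16, P(Y=3) = 3/8

Enumerate traces; 288 have nonzero weight after conditioning:
  (Y=0, U=0, V=2, W=0, Z=0, X=2) weight 1/1920
  (Y=0, U=0, V=2, W=0, Z=0, X=3) weight 1/1920
  (Y=0, U=0, V=2, W=0, Z=2, X=2) weight 1/1920
  (Y=0, U=0, V=2, W=0, Z=2, X=3) weight 1/1920
  (Y=0, U=0, V=2, W=1, Z=0, X=2) weight 1/2880
  (Y=0, U=0, V=2, W=1, Z=0, X=3) weight 1/2880
  (Y=0, U=0, V=2, W=1, Z=2, X=2) weight 1/2880
  (Y=0, U=0, V=2, W=1, Z=2, X=3) weight 1/2880
  (Y=1, U=0, V=2, W=0, Z=1, X=2) weight 1/160
  (Y=2, U=0, V=2, W=0, Z=0, X=2) weight 1/640
  … 278 more
Group by Y:
  weight(Y=0) = 1/30
  weight(Y=1) = 1/5
  weight(Y=2) = 1/10
  weight(Y=3) = 1/5
Total weight = 1/30 + 1/5 + 1/10 + 1/5 = 8/15
P(Y=0 | obs) = 1/30 / 8/15 = 1/16
P(Y=1 | obs) = 1/5 / 8/15 = 3/8
P(Y=2 | obs) = 1/10 / 8/15 = 3/16
P(Y=3 | obs) = 1/5 / 8/15 = 3/8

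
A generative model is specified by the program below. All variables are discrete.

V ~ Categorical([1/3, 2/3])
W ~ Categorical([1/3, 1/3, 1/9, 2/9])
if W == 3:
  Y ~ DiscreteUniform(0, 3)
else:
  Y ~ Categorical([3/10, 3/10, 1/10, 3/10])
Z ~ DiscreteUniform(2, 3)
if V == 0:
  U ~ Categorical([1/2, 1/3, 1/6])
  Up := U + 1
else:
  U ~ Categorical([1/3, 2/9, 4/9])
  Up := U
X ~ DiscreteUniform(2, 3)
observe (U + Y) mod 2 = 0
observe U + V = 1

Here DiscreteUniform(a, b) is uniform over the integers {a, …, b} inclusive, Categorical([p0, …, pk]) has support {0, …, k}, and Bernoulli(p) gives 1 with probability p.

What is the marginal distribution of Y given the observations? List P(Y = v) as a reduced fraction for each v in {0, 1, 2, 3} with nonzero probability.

Enumerate traces; 64 have nonzero weight after conditioning:
  (V=0, W=0, Y=1, Z=2, U=1, X=2) weight 1/360
  (V=0, W=0, Y=1, Z=2, U=1, X=3) weight 1/360
  (V=0, W=0, Y=1, Z=3, U=1, X=2) weight 1/360
  (V=0, W=0, Y=1, Z=3, U=1, X=3) weight 1/360
  (V=0, W=0, Y=3, Z=2, U=1, X=2) weight 1/360
  (V=0, W=0, Y=3, Z=2, U=1, X=3) weight 1/360
  (V=0, W=0, Y=3, Z=3, U=1, X=2) weight 1/360
  (V=0, W=0, Y=3, Z=3, U=1, X=3) weight 1/360
  (V=1, W=0, Y=0, Z=2, U=0, X=2) weight 1/180
  (V=1, W=0, Y=2, Z=2, U=0, X=2) weight 1/540
  … 54 more
Group by Y:
  weight(Y=0) = 26/405
  weight(Y=1) = 13/405
  weight(Y=2) = 4/135
  weight(Y=3) = 13/405
Total weight = 26/405 + 13/405 + 4/135 + 13/405 = 64/405
P(Y=0 | obs) = 26/405 / 64/405 = 13/32
P(Y=1 | obs) = 13/405 / 64/405 = 13/64
P(Y=2 | obs) = 4/135 / 64/405 = 3/16
P(Y=3 | obs) = 13/405 / 64/405 = 13/64

P(Y=0) = 13/32, P(Y=1) = 13/64, P(Y=2) = 3/16, P(Y=3) = 13/64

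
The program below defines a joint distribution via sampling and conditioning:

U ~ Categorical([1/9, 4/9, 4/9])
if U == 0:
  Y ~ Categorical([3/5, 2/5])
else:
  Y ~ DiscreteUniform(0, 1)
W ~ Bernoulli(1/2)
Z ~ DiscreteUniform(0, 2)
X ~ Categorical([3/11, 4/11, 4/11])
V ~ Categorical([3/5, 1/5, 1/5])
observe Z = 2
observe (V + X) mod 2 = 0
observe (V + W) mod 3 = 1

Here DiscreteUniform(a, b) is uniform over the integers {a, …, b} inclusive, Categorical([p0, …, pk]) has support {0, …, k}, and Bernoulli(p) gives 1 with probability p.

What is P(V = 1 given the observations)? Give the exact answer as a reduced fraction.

P(V = 1 | obs) = 4/25

Enumerate traces; 18 have nonzero weight after conditioning:
  (U=0, Y=0, W=0, Z=2, X=1, V=1) weight 2/2475
  (U=0, Y=0, W=1, Z=2, X=0, V=0) weight 1/550
  (U=0, Y=0, W=1, Z=2, X=2, V=0) weight 2/825
  (U=0, Y=1, W=0, Z=2, X=1, V=1) weight 4/7425
  (U=0, Y=1, W=1, Z=2, X=0, V=0) weight 1/825
  (U=0, Y=1, W=1, Z=2, X=2, V=0) weight 4/2475
  (U=1, Y=0, W=0, Z=2, X=1, V=1) weight 4/1485
  (U=1, Y=0, W=1, Z=2, X=0, V=0) weight 1/165
  … 10 more
Group by V:
  weight(V=0) = 7/110
  weight(V=1) = 2/165
Total weight = 7/110 + 2/165 = 5/66
P(V=0 | obs) = 7/110 / 5/66 = 21/25
P(V=1 | obs) = 2/165 / 5/66 = 4/25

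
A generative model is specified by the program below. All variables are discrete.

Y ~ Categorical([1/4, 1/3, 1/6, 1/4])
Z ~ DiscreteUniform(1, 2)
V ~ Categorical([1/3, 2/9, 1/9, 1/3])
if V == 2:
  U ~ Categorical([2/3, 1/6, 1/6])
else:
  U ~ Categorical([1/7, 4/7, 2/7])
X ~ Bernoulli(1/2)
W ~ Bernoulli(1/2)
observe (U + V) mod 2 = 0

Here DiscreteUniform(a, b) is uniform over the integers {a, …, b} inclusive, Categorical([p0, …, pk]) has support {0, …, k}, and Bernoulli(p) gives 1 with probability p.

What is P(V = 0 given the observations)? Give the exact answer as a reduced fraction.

Enumerate traces; 192 have nonzero weight after conditioning:
  (Y=0, Z=1, V=0, U=0, X=0, W=0) weight 1/672
  (Y=0, Z=1, V=0, U=0, X=0, W=1) weight 1/672
  (Y=0, Z=1, V=0, U=0, X=1, W=0) weight 1/672
  (Y=0, Z=1, V=0, U=0, X=1, W=1) weight 1/672
  (Y=0, Z=1, V=0, U=2, X=0, W=0) weight 1/336
  (Y=0, Z=1, V=0, U=2, X=0, W=1) weight 1/336
  (Y=0, Z=1, V=0, U=2, X=1, W=0) weight 1/336
  (Y=0, Z=1, V=0, U=2, X=1, W=1) weight 1/336
  (Y=0, Z=1, V=1, U=1, X=0, W=0) weight 1/252
  (Y=0, Z=1, V=2, U=0, X=0, W=0) weight 1/432
  … 182 more
Group by V:
  weight(V=0) = 1/7
  weight(V=1) = 8/63
  weight(V=2) = 5/54
  weight(V=3) = 4/21
Total weight = 1/7 + 8/63 + 5/54 + 4/21 = 209/378
P(V=0 | obs) = 1/7 / 209/378 = 54/209
P(V=1 | obs) = 8/63 / 209/378 = 48/209
P(V=2 | obs) = 5/54 / 209/378 = 35/209
P(V=3 | obs) = 4/21 / 209/378 = 72/209

P(V = 0 | obs) = 54/209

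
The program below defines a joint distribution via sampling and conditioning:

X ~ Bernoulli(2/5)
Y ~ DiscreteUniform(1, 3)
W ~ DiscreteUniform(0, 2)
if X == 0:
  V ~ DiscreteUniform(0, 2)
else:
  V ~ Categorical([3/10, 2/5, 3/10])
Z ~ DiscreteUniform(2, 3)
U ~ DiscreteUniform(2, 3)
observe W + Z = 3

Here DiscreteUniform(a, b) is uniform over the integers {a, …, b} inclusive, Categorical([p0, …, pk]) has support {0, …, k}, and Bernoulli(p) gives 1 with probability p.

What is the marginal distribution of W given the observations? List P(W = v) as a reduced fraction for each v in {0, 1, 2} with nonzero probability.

Enumerate traces; 72 have nonzero weight after conditioning:
  (X=0, Y=1, W=0, V=0, Z=3, U=2) weight 1/180
  (X=0, Y=1, W=0, V=0, Z=3, U=3) weight 1/180
  (X=0, Y=1, W=0, V=1, Z=3, U=2) weight 1/180
  (X=0, Y=1, W=0, V=1, Z=3, U=3) weight 1/180
  (X=0, Y=1, W=0, V=2, Z=3, U=2) weight 1/180
  (X=0, Y=1, W=0, V=2, Z=3, U=3) weight 1/180
  (X=0, Y=1, W=1, V=0, Z=2, U=2) weight 1/180
  (X=0, Y=1, W=1, V=0, Z=2, U=3) weight 1/180
  … 64 more
Group by W:
  weight(W=0) = 1/6
  weight(W=1) = 1/6
Total weight = 1/6 + 1/6 = 1/3
P(W=0 | obs) = 1/6 / 1/3 = 1/2
P(W=1 | obs) = 1/6 / 1/3 = 1/2

P(W=0) = 1/2, P(W=1) = 1/2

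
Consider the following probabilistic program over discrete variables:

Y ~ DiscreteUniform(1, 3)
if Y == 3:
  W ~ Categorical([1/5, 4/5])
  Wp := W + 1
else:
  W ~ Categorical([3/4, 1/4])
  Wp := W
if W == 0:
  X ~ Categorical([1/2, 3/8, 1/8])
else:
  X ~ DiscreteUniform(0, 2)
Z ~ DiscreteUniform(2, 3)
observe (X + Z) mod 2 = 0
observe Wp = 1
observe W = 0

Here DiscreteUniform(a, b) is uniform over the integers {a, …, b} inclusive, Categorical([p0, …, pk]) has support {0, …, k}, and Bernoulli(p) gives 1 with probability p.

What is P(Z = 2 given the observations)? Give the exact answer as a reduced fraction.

Enumerate traces; 3 have nonzero weight after conditioning:
  (Y=3, W=0, X=0, Z=2) weight 1/60
  (Y=3, W=0, X=1, Z=3) weight 1/80
  (Y=3, W=0, X=2, Z=2) weight 1/240
Group by Z:
  weight(Z=2) = 1/48
  weight(Z=3) = 1/80
Total weight = 1/48 + 1/80 = 1/30
P(Z=2 | obs) = 1/48 / 1/30 = 5/8
P(Z=3 | obs) = 1/80 / 1/30 = 3/8

P(Z = 2 | obs) = 5/8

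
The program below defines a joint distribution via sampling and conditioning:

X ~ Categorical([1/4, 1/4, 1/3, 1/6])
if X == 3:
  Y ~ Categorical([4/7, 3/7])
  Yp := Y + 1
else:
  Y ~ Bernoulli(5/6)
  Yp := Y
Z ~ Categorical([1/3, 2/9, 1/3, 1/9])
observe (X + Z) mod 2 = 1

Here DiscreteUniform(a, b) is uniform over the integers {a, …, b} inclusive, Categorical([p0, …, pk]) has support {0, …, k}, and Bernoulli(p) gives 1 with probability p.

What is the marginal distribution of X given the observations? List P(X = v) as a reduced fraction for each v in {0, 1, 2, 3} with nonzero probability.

P(X=0) = 3/17, P(X=1) = 6/17, P(X=2) = 4/17, P(X=3) = 4/17

Enumerate traces; 16 have nonzero weight after conditioning:
  (X=0, Y=0, Z=1) weight 1/108
  (X=0, Y=0, Z=3) weight 1/216
  (X=0, Y=1, Z=1) weight 5/108
  (X=0, Y=1, Z=3) weight 5/216
  (X=1, Y=0, Z=0) weight 1/72
  (X=1, Y=0, Z=2) weight 1/72
  (X=1, Y=1, Z=0) weight 5/72
  (X=1, Y=1, Z=2) weight 5/72
  (X=2, Y=0, Z=1) weight 1/81
  (X=3, Y=0, Z=0) weight 2/63
  … 6 more
Group by X:
  weight(X=0) = 1/12
  weight(X=1) = 1/6
  weight(X=2) = 1/9
  weight(X=3) = 1/9
Total weight = 1/12 + 1/6 + 1/9 + 1/9 = 17/36
P(X=0 | obs) = 1/12 / 17/36 = 3/17
P(X=1 | obs) = 1/6 / 17/36 = 6/17
P(X=2 | obs) = 1/9 / 17/36 = 4/17
P(X=3 | obs) = 1/9 / 17/36 = 4/17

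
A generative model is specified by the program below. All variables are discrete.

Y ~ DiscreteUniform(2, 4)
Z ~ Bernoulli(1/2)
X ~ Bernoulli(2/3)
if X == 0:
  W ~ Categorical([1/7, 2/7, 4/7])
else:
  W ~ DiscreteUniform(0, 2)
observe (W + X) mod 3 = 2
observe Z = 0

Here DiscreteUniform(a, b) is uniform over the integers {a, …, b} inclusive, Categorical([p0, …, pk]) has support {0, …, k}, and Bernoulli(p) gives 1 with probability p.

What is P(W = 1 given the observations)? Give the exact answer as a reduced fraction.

Enumerate traces; 6 have nonzero weight after conditioning:
  (Y=2, Z=0, X=0, W=2) weight 2/63
  (Y=2, Z=0, X=1, W=1) weight 1/27
  (Y=3, Z=0, X=0, W=2) weight 2/63
  (Y=3, Z=0, X=1, W=1) weight 1/27
  (Y=4, Z=0, X=0, W=2) weight 2/63
  (Y=4, Z=0, X=1, W=1) weight 1/27
Group by W:
  weight(W=1) = 1/9
  weight(W=2) = 2/21
Total weight = 1/9 + 2/21 = 13/63
P(W=1 | obs) = 1/9 / 13/63 = 7/13
P(W=2 | obs) = 2/21 / 13/63 = 6/13

P(W = 1 | obs) = 7/13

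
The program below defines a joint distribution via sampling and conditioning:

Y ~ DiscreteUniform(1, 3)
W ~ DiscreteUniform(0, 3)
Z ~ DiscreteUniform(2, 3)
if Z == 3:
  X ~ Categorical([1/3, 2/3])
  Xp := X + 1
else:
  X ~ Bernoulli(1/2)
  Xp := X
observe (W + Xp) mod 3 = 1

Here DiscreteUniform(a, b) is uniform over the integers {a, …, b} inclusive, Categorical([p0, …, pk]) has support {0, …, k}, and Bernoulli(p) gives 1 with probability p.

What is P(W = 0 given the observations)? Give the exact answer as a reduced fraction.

Enumerate traces; 18 have nonzero weight after conditioning:
  (Y=1, W=0, Z=2, X=1) weight 1/48
  (Y=1, W=0, Z=3, X=0) weight 1/72
  (Y=1, W=1, Z=2, X=0) weight 1/48
  (Y=1, W=2, Z=3, X=1) weight 1/36
  (Y=1, W=3, Z=2, X=1) weight 1/48
  (Y=1, W=3, Z=3, X=0) weight 1/72
  (Y=2, W=0, Z=2, X=1) weight 1/48
  (Y=2, W=0, Z=3, X=0) weight 1/72
  … 10 more
Group by W:
  weight(W=0) = 5/48
  weight(W=1) = 1/16
  weight(W=2) = 1/12
  weight(W=3) = 5/48
Total weight = 5/48 + 1/16 + 1/12 + 5/48 = 17/48
P(W=0 | obs) = 5/48 / 17/48 = 5/17
P(W=1 | obs) = 1/16 / 17/48 = 3/17
P(W=2 | obs) = 1/12 / 17/48 = 4/17
P(W=3 | obs) = 5/48 / 17/48 = 5/17

P(W = 0 | obs) = 5/17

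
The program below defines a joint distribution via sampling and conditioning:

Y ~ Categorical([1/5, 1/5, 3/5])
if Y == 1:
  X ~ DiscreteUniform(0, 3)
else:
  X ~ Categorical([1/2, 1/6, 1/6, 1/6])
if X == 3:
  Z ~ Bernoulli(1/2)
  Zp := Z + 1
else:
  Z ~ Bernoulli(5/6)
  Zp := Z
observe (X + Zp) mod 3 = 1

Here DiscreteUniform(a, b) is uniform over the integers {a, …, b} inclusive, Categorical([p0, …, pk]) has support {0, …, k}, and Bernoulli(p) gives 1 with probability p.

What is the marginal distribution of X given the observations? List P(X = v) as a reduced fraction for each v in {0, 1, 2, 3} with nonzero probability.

Enumerate traces; 9 have nonzero weight after conditioning:
  (Y=0, X=0, Z=1) weight 1/12
  (Y=0, X=1, Z=0) weight 1/180
  (Y=0, X=3, Z=0) weight 1/60
  (Y=1, X=0, Z=1) weight 1/24
  (Y=1, X=1, Z=0) weight 1/120
  (Y=1, X=3, Z=0) weight 1/40
  (Y=2, X=0, Z=1) weight 1/4
  (Y=2, X=1, Z=0) weight 1/60
  … 1 more
Group by X:
  weight(X=0) = 3/8
  weight(X=1) = 11/360
  weight(X=3) = 11/120
Total weight = 3/8 + 11/360 + 11/120 = 179/360
P(X=0 | obs) = 3/8 / 179/360 = 135/179
P(X=1 | obs) = 11/360 / 179/360 = 11/179
P(X=3 | obs) = 11/120 / 179/360 = 33/179

P(X=0) = 135/179, P(X=1) = 11/179, P(X=3) = 33/179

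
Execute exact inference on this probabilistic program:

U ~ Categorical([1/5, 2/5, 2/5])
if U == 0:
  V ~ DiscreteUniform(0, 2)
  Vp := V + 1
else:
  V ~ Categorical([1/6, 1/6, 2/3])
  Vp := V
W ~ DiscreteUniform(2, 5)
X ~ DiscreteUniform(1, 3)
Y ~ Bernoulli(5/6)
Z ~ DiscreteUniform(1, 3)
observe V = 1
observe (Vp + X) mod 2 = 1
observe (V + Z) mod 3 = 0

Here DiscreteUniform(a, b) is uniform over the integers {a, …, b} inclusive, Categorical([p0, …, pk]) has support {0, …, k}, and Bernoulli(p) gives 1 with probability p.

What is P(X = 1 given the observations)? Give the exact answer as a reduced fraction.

Enumerate traces; 32 have nonzero weight after conditioning:
  (U=0, V=1, W=2, X=1, Y=0, Z=2) weight 1/3240
  (U=0, V=1, W=2, X=1, Y=1, Z=2) weight 1/648
  (U=0, V=1, W=2, X=3, Y=0, Z=2) weight 1/3240
  (U=0, V=1, W=2, X=3, Y=1, Z=2) weight 1/648
  (U=0, V=1, W=3, X=1, Y=0, Z=2) weight 1/3240
  (U=0, V=1, W=3, X=1, Y=1, Z=2) weight 1/648
  (U=0, V=1, W=3, X=3, Y=0, Z=2) weight 1/3240
  (U=0, V=1, W=3, X=3, Y=1, Z=2) weight 1/648
  (U=1, V=1, W=2, X=2, Y=0, Z=2) weight 1/3240
  … 23 more
Group by X:
  weight(X=1) = 1/135
  weight(X=2) = 2/135
  weight(X=3) = 1/135
Total weight = 1/135 + 2/135 + 1/135 = 4/135
P(X=1 | obs) = 1/135 / 4/135 = 1/4
P(X=2 | obs) = 2/135 / 4/135 = 1/2
P(X=3 | obs) = 1/135 / 4/135 = 1/4

P(X = 1 | obs) = 1/4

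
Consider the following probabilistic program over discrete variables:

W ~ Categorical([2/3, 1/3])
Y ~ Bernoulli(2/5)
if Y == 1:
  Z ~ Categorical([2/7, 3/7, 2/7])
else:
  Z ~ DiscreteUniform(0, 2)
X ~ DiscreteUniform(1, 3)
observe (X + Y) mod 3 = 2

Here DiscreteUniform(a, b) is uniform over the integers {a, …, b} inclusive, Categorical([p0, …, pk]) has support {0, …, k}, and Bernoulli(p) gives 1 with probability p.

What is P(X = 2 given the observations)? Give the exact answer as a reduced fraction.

Enumerate traces; 12 have nonzero weight after conditioning:
  (W=0, Y=0, Z=0, X=2) weight 2/45
  (W=0, Y=0, Z=1, X=2) weight 2/45
  (W=0, Y=0, Z=2, X=2) weight 2/45
  (W=0, Y=1, Z=0, X=1) weight 8/315
  (W=0, Y=1, Z=1, X=1) weight 4/105
  (W=0, Y=1, Z=2, X=1) weight 8/315
  (W=1, Y=0, Z=0, X=2) weight 1/45
  (W=1, Y=0, Z=1, X=2) weight 1/45
  … 4 more
Group by X:
  weight(X=1) = 2/15
  weight(X=2) = 1/5
Total weight = 2/15 + 1/5 = 1/3
P(X=1 | obs) = 2/15 / 1/3 = 2/5
P(X=2 | obs) = 1/5 / 1/3 = 3/5

P(X = 2 | obs) = 3/5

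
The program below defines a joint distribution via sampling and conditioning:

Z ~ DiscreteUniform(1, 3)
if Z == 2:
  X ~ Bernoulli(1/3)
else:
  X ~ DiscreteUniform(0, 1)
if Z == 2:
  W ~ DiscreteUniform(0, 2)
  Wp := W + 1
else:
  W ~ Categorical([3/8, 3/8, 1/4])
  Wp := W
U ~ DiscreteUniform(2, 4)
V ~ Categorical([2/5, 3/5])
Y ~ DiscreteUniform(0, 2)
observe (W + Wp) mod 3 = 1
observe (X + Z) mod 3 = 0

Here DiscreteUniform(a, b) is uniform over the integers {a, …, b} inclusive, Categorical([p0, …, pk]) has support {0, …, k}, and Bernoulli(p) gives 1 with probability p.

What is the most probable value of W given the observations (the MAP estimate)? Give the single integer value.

Enumerate traces; 36 have nonzero weight after conditioning:
  (Z=2, X=1, W=0, U=2, V=0, Y=0) weight 2/1215
  (Z=2, X=1, W=0, U=2, V=0, Y=1) weight 2/1215
  (Z=2, X=1, W=0, U=2, V=0, Y=2) weight 2/1215
  (Z=2, X=1, W=0, U=2, V=1, Y=0) weight 1/405
  (Z=2, X=1, W=0, U=2, V=1, Y=1) weight 1/405
  (Z=2, X=1, W=0, U=2, V=1, Y=2) weight 1/405
  (Z=2, X=1, W=0, U=3, V=0, Y=0) weight 2/1215
  (Z=2, X=1, W=0, U=3, V=0, Y=1) weight 2/1215
  (Z=3, X=0, W=2, U=2, V=0, Y=0) weight 1/540
  … 27 more
Group by W:
  weight(W=0) = 1/27
  weight(W=2) = 1/24
Total weight = 1/27 + 1/24 = 17/216
P(W=0 | obs) = 1/27 / 17/216 = 8/17
P(W=2 | obs) = 1/24 / 17/216 = 9/17
argmax = 2

argmax_v P(W = v | obs) = 2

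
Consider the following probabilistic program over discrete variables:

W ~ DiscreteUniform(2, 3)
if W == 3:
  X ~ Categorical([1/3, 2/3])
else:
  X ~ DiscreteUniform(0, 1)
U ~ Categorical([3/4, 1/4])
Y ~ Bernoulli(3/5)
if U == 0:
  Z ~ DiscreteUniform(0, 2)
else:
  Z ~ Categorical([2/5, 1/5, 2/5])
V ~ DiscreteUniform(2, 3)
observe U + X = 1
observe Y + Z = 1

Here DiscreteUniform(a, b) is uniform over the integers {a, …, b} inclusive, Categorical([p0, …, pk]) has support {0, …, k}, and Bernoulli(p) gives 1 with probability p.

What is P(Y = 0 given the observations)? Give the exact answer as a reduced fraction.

Enumerate traces; 16 have nonzero weight after conditioning:
  (W=2, X=0, U=1, Y=0, Z=1, V=2) weight 1/400
  (W=2, X=0, U=1, Y=0, Z=1, V=3) weight 1/400
  (W=2, X=0, U=1, Y=1, Z=0, V=2) weight 3/400
  (W=2, X=0, U=1, Y=1, Z=0, V=3) weight 3/400
  (W=2, X=1, U=0, Y=0, Z=1, V=2) weight 1/80
  (W=2, X=1, U=0, Y=0, Z=1, V=3) weight 1/80
  (W=2, X=1, U=0, Y=1, Z=0, V=2) weight 3/160
  (W=2, X=1, U=0, Y=1, Z=0, V=3) weight 3/160
  … 8 more
Group by Y:
  weight(Y=0) = 1/15
  weight(Y=1) = 9/80
Total weight = 1/15 + 9/80 = 43/240
P(Y=0 | obs) = 1/15 / 43/240 = 16/43
P(Y=1 | obs) = 9/80 / 43/240 = 27/43

P(Y = 0 | obs) = 16/43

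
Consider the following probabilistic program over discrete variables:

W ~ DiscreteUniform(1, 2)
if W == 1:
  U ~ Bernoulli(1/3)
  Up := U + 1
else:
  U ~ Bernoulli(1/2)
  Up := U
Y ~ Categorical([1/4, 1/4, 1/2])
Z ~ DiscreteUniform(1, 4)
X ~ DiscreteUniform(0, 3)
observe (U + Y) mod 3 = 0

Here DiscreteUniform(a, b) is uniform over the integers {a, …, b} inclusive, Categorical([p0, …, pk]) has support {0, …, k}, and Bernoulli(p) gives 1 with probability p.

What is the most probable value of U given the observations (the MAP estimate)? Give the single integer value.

Enumerate traces; 64 have nonzero weight after conditioning:
  (W=1, U=0, Y=0, Z=1, X=0) weight 1/192
  (W=1, U=0, Y=0, Z=1, X=1) weight 1/192
  (W=1, U=0, Y=0, Z=1, X=2) weight 1/192
  (W=1, U=0, Y=0, Z=1, X=3) weight 1/192
  (W=1, U=0, Y=0, Z=2, X=0) weight 1/192
  (W=1, U=0, Y=0, Z=2, X=1) weight 1/192
  (W=1, U=0, Y=0, Z=2, X=2) weight 1/192
  (W=1, U=0, Y=0, Z=2, X=3) weight 1/192
  (W=1, U=1, Y=2, Z=1, X=0) weight 1/192
  … 55 more
Group by U:
  weight(U=0) = 7/48
  weight(U=1) = 5/24
Total weight = 7/48 + 5/24 = 17/48
P(U=0 | obs) = 7/48 / 17/48 = 7/17
P(U=1 | obs) = 5/24 / 17/48 = 10/17
argmax = 1

argmax_v P(U = v | obs) = 1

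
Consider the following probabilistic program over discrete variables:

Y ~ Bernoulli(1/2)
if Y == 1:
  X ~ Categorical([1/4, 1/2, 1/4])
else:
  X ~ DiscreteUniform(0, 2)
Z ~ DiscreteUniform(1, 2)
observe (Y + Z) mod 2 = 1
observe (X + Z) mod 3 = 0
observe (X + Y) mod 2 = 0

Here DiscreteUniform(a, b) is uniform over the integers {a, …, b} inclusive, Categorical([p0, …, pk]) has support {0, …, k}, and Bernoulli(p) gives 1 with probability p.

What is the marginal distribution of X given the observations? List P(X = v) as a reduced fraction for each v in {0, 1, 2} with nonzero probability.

Enumerate traces; 2 have nonzero weight after conditioning:
  (Y=0, X=2, Z=1) weight 1/12
  (Y=1, X=1, Z=2) weight 1/8
Group by X:
  weight(X=1) = 1/8
  weight(X=2) = 1/12
Total weight = 1/8 + 1/12 = 5/24
P(X=1 | obs) = 1/8 / 5/24 = 3/5
P(X=2 | obs) = 1/12 / 5/24 = 2/5

P(X=1) = 3/5, P(X=2) = 2/5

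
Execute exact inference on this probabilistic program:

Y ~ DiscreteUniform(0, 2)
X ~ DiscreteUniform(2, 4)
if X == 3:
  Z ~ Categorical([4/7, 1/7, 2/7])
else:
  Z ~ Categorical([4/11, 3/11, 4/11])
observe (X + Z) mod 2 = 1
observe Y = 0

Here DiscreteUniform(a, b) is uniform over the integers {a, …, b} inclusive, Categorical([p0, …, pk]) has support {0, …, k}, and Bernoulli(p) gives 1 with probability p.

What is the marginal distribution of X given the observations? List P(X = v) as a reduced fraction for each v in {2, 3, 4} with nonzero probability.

Enumerate traces; 4 have nonzero weight after conditioning:
  (Y=0, X=2, Z=1) weight 1/33
  (Y=0, X=3, Z=0) weight 4/63
  (Y=0, X=3, Z=2) weight 2/63
  (Y=0, X=4, Z=1) weight 1/33
Group by X:
  weight(X=2) = 1/33
  weight(X=3) = 2/21
  weight(X=4) = 1/33
Total weight = 1/33 + 2/21 + 1/33 = 12/77
P(X=2 | obs) = 1/33 / 12/77 = 7/36
P(X=3 | obs) = 2/21 / 12/77 = 11/18
P(X=4 | obs) = 1/33 / 12/77 = 7/36

P(X=2) = 7/36, P(X=3) = 11/18, P(X=4) = 7/36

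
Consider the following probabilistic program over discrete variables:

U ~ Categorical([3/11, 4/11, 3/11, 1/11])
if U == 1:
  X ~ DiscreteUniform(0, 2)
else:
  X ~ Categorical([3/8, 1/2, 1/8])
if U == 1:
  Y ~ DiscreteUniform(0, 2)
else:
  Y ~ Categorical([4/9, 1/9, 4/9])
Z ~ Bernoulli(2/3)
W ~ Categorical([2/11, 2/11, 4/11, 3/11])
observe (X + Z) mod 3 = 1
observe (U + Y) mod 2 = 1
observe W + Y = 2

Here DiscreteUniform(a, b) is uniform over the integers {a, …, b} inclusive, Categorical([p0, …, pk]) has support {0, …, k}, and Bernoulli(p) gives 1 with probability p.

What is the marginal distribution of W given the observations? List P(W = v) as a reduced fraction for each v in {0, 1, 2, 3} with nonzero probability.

Enumerate traces; 12 have nonzero weight after conditioning:
  (U=0, X=0, Y=1, Z=1, W=1) weight 1/726
  (U=0, X=1, Y=1, Z=0, W=1) weight 1/1089
  (U=1, X=0, Y=0, Z=1, W=2) weight 32/3267
  (U=1, X=0, Y=2, Z=1, W=0) weight 16/3267
  (U=1, X=1, Y=0, Z=0, W=2) weight 16/3267
  (U=1, X=1, Y=2, Z=0, W=0) weight 8/3267
  (U=2, X=0, Y=1, Z=1, W=1) weight 1/726
  (U=2, X=1, Y=1, Z=0, W=1) weight 1/1089
  … 4 more
Group by W:
  weight(W=0) = 34/3267
  weight(W=1) = 5/1089
  weight(W=2) = 68/3267
Total weight = 34/3267 + 5/1089 + 68/3267 = 13/363
P(W=0 | obs) = 34/3267 / 13/363 = 34/117
P(W=1 | obs) = 5/1089 / 13/363 = 5/39
P(W=2 | obs) = 68/3267 / 13/363 = 68/117

P(W=0) = 34/117, P(W=1) = 5/39, P(W=2) = 68/117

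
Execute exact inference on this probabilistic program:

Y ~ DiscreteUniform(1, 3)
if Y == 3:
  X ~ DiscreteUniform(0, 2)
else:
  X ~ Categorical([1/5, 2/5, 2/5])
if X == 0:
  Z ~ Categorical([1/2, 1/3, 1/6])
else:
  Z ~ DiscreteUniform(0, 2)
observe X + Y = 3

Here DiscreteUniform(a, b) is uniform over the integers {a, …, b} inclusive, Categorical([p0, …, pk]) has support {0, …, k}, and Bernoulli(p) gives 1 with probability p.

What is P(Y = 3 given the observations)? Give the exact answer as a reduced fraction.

P(Y = 3 | obs) = 5/17

Enumerate traces; 9 have nonzero weight after conditioning:
  (Y=1, X=2, Z=0) weight 2/45
  (Y=1, X=2, Z=1) weight 2/45
  (Y=1, X=2, Z=2) weight 2/45
  (Y=2, X=1, Z=0) weight 2/45
  (Y=2, X=1, Z=1) weight 2/45
  (Y=2, X=1, Z=2) weight 2/45
  (Y=3, X=0, Z=0) weight 1/18
  (Y=3, X=0, Z=1) weight 1/27
  … 1 more
Group by Y:
  weight(Y=1) = 2/15
  weight(Y=2) = 2/15
  weight(Y=3) = 1/9
Total weight = 2/15 + 2/15 + 1/9 = 17/45
P(Y=1 | obs) = 2/15 / 17/45 = 6/17
P(Y=2 | obs) = 2/15 / 17/45 = 6/17
P(Y=3 | obs) = 1/9 / 17/45 = 5/17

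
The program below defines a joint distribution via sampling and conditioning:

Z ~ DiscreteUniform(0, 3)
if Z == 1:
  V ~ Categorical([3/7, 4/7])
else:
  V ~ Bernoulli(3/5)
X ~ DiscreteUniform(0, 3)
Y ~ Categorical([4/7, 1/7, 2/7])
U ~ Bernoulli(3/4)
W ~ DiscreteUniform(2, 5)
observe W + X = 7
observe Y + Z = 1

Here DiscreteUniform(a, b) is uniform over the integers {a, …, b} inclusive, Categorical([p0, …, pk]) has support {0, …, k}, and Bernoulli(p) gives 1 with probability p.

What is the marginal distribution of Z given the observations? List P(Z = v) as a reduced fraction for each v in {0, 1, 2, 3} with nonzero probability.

Enumerate traces; 16 have nonzero weight after conditioning:
  (Z=0, V=0, X=2, Y=1, U=0, W=5) weight 1/4480
  (Z=0, V=0, X=2, Y=1, U=1, W=5) weight 3/4480
  (Z=0, V=0, X=3, Y=1, U=0, W=4) weight 1/4480
  (Z=0, V=0, X=3, Y=1, U=1, W=4) weight 3/4480
  (Z=0, V=1, X=2, Y=1, U=0, W=5) weight 3/8960
  (Z=0, V=1, X=2, Y=1, U=1, W=5) weight 9/8960
  (Z=0, V=1, X=3, Y=1, U=0, W=4) weight 3/8960
  (Z=0, V=1, X=3, Y=1, U=1, W=4) weight 9/8960
  (Z=1, V=0, X=2, Y=0, U=0, W=5) weight 3/3136
  … 7 more
Group by Z:
  weight(Z=0) = 1/224
  weight(Z=1) = 1/56
Total weight = 1/224 + 1/56 = 5/224
P(Z=0 | obs) = 1/224 / 5/224 = 1/5
P(Z=1 | obs) = 1/56 / 5/224 = 4/5

P(Z=0) = 1/5, P(Z=1) = 4/5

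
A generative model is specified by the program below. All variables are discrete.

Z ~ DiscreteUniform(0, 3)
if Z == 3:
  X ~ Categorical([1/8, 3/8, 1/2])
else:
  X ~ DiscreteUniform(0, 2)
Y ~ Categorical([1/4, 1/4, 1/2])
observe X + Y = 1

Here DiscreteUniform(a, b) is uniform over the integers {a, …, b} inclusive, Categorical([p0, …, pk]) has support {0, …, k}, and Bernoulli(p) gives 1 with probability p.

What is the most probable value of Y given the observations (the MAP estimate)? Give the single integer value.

Enumerate traces; 8 have nonzero weight after conditioning:
  (Z=0, X=0, Y=1) weight 1/48
  (Z=0, X=1, Y=0) weight 1/48
  (Z=1, X=0, Y=1) weight 1/48
  (Z=1, X=1, Y=0) weight 1/48
  (Z=2, X=0, Y=1) weight 1/48
  (Z=2, X=1, Y=0) weight 1/48
  (Z=3, X=0, Y=1) weight 1/128
  (Z=3, X=1, Y=0) weight 3/128
Group by Y:
  weight(Y=0) = 11/128
  weight(Y=1) = 9/128
Total weight = 11/128 + 9/128 = 5/32
P(Y=0 | obs) = 11/128 / 5/32 = 11/20
P(Y=1 | obs) = 9/128 / 5/32 = 9/20
argmax = 0

argmax_v P(Y = v | obs) = 0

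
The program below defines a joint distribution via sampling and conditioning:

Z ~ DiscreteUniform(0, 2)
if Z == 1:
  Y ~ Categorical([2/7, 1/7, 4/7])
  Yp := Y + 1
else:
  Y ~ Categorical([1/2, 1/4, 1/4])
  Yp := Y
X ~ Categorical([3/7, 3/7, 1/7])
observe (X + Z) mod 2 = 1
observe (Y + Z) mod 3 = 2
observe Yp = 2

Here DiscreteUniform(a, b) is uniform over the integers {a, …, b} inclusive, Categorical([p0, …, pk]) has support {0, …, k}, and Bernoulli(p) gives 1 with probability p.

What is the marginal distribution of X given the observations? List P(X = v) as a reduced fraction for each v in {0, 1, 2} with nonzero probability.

P(X=0) = 12/37, P(X=1) = 21/37, P(X=2) = 4/37

Enumerate traces; 3 have nonzero weight after conditioning:
  (Z=0, Y=2, X=1) weight 1/28
  (Z=1, Y=1, X=0) weight 1/49
  (Z=1, Y=1, X=2) weight 1/147
Group by X:
  weight(X=0) = 1/49
  weight(X=1) = 1/28
  weight(X=2) = 1/147
Total weight = 1/49 + 1/28 + 1/147 = 37/588
P(X=0 | obs) = 1/49 / 37/588 = 12/37
P(X=1 | obs) = 1/28 / 37/588 = 21/37
P(X=2 | obs) = 1/147 / 37/588 = 4/37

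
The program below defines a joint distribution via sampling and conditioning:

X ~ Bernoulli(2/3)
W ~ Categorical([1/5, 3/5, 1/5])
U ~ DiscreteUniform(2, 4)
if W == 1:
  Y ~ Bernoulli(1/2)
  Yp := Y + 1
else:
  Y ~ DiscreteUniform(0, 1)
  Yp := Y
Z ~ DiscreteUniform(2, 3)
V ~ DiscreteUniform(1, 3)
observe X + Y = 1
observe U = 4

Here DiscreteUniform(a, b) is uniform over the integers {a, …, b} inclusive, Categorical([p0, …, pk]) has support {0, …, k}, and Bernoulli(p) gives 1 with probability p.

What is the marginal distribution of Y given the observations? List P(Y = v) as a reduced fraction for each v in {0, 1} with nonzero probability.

Enumerate traces; 36 have nonzero weight after conditioning:
  (X=0, W=0, U=4, Y=1, Z=2, V=1) weight 1/540
  (X=0, W=0, U=4, Y=1, Z=2, V=2) weight 1/540
  (X=0, W=0, U=4, Y=1, Z=2, V=3) weight 1/540
  (X=0, W=0, U=4, Y=1, Z=3, V=1) weight 1/540
  (X=0, W=0, U=4, Y=1, Z=3, V=2) weight 1/540
  (X=0, W=0, U=4, Y=1, Z=3, V=3) weight 1/540
  (X=0, W=1, U=4, Y=1, Z=2, V=1) weight 1/180
  (X=0, W=1, U=4, Y=1, Z=2, V=2) weight 1/180
  (X=1, W=0, U=4, Y=0, Z=2, V=1) weight 1/270
  … 27 more
Group by Y:
  weight(Y=0) = 1/9
  weight(Y=1) = 1/18
Total weight = 1/9 + 1/18 = 1/6
P(Y=0 | obs) = 1/9 / 1/6 = 2/3
P(Y=1 | obs) = 1/18 / 1/6 = 1/3

P(Y=0) = 2/3, P(Y=1) = 1/3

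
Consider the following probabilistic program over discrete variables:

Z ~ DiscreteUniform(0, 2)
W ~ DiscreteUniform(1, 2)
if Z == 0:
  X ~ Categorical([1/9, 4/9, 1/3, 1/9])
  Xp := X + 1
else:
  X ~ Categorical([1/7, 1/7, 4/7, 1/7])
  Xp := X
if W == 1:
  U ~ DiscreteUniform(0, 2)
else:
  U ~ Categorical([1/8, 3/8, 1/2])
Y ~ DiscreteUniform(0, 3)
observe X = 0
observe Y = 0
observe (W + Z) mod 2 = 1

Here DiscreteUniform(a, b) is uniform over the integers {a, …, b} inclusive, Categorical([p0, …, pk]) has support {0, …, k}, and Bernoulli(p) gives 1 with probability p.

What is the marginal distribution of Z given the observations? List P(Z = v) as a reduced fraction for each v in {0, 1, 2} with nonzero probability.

Enumerate traces; 9 have nonzero weight after conditioning:
  (Z=0, W=1, X=0, U=0, Y=0) weight 1/648
  (Z=0, W=1, X=0, U=1, Y=0) weight 1/648
  (Z=0, W=1, X=0, U=2, Y=0) weight 1/648
  (Z=1, W=2, X=0, U=0, Y=0) weight 1/1344
  (Z=1, W=2, X=0, U=1, Y=0) weight 1/448
  (Z=1, W=2, X=0, U=2, Y=0) weight 1/336
  (Z=2, W=1, X=0, U=0, Y=0) weight 1/504
  (Z=2, W=1, X=0, U=1, Y=0) weight 1/504
  … 1 more
Group by Z:
  weight(Z=0) = 1/216
  weight(Z=1) = 1/168
  weight(Z=2) = 1/168
Total weight = 1/216 + 1/168 + 1/168 = 25/1512
P(Z=0 | obs) = 1/216 / 25/1512 = 7/25
P(Z=1 | obs) = 1/168 / 25/1512 = 9/25
P(Z=2 | obs) = 1/168 / 25/1512 = 9/25

P(Z=0) = 7/25, P(Z=1) = 9/25, P(Z=2) = 9/25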